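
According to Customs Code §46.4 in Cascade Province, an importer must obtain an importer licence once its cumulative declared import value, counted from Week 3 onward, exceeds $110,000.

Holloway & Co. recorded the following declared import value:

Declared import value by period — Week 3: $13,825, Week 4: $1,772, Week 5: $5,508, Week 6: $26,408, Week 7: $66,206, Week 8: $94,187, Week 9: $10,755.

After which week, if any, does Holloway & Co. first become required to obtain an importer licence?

Week 7

Through Week 3: $13,825
Through Week 4: $15,597
Through Week 5: $21,105
Through Week 6: $47,513
Through Week 7: $113,719 ← exceeds threshold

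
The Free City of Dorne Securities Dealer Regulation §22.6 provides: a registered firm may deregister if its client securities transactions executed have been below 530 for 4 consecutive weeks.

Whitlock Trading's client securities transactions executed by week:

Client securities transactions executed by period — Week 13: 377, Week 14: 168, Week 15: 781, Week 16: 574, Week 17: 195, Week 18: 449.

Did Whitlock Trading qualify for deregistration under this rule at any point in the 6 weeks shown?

Weeks below 530: Week 13, Week 14, Week 17, Week 18.
Longest run of consecutive weeks below the threshold: 2.
2 < 4, so Whitlock Trading never became eligible.

No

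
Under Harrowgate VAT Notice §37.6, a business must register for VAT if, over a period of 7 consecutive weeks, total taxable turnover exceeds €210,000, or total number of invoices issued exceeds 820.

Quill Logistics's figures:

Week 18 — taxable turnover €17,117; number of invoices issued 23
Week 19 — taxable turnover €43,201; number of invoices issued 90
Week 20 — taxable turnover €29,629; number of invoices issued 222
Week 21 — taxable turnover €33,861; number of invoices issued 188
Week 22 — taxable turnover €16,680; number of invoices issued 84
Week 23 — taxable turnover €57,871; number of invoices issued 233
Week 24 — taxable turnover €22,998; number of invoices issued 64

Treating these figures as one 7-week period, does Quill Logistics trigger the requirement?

Yes

Total taxable turnover: €17,117 + €43,201 + €29,629 + €33,861 + €16,680 + €57,871 + €22,998 = €221,357 (> €210,000).
Total number of invoices issued: 23 + 90 + 222 + 188 + 84 + 233 + 64 = 904 (> 820).
The test is 'or': at least one threshold is exceeded.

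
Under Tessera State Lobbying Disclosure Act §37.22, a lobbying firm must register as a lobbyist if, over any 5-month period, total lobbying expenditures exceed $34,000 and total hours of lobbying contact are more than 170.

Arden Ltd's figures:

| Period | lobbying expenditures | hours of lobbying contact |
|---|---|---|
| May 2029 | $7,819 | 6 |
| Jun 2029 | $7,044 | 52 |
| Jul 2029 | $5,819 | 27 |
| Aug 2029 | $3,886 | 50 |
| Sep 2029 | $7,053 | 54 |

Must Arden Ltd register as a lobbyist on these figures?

Total lobbying expenditures: $7,819 + $7,044 + $5,819 + $3,886 + $7,053 = $31,621 (≤ $34,000).
Total hours of lobbying contact: 6 + 52 + 27 + 50 + 54 = 189 (> 170).
The test is 'and': the rule requires both, and at least one is not exceeded.

No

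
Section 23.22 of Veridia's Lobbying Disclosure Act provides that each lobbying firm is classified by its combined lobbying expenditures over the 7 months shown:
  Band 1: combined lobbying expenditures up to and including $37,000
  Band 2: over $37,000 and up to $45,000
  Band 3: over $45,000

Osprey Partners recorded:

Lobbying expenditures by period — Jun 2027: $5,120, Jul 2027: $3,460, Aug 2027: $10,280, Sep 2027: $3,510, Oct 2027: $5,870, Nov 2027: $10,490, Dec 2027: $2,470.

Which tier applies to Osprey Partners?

Band 2

Combined lobbying expenditures: $5,120 + $3,460 + $10,280 + $3,510 + $5,870 + $10,490 + $2,470 = $41,200.
$37,000 < $41,200 ≤ $45,000, so Band 2 applies.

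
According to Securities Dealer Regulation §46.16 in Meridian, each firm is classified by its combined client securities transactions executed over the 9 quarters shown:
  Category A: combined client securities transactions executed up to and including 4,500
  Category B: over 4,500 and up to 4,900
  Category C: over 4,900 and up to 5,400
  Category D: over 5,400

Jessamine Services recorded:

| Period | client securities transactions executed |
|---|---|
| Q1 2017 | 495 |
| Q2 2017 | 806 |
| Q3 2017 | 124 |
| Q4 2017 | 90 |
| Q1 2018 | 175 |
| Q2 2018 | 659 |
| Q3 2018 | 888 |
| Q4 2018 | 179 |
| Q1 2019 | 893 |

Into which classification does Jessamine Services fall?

Category A

Combined client securities transactions executed: 495 + 806 + 124 + 90 + 175 + 659 + 888 + 179 + 893 = 4,309.
4,309 ≤ 4,500, so Category A applies.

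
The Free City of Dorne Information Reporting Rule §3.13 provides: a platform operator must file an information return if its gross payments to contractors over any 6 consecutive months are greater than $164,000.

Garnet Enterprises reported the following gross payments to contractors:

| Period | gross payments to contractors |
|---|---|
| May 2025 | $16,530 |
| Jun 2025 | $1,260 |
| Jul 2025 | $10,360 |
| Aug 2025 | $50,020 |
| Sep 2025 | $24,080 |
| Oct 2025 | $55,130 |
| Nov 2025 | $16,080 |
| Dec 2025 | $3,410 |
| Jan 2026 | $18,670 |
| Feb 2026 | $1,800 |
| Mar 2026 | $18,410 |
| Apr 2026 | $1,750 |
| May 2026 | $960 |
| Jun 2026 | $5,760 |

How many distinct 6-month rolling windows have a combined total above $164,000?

May 2025–Oct 2025: $16,530 + $1,260 + $10,360 + $50,020 + $24,080 + $55,130 = $157,380 (under)
Jun 2025–Nov 2025: $1,260 + $10,360 + $50,020 + $24,080 + $55,130 + $16,080 = $156,930 (under)
Jul 2025–Dec 2025: $10,360 + $50,020 + $24,080 + $55,130 + $16,080 + $3,410 = $159,080 (under)
Aug 2025–Jan 2026: $50,020 + $24,080 + $55,130 + $16,080 + $3,410 + $18,670 = $167,390 (over)
Sep 2025–Feb 2026: $24,080 + $55,130 + $16,080 + $3,410 + $18,670 + $1,800 = $119,170 (under)
Oct 2025–Mar 2026: $55,130 + $16,080 + $3,410 + $18,670 + $1,800 + $18,410 = $113,500 (under)
Nov 2025–Apr 2026: $16,080 + $3,410 + $18,670 + $1,800 + $18,410 + $1,750 = $60,120 (under)
Dec 2025–May 2026: $3,410 + $18,670 + $1,800 + $18,410 + $1,750 + $960 = $45,000 (under)
Jan 2026–Jun 2026: $18,670 + $1,800 + $18,410 + $1,750 + $960 + $5,760 = $47,350 (under)
1 window exceeds the threshold.

1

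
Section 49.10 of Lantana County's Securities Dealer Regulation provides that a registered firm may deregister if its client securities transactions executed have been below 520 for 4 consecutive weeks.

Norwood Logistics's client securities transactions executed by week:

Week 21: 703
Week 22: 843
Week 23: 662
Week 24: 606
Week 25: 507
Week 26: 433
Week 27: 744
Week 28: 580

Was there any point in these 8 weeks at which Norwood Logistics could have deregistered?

No

Weeks below 520: Week 25, Week 26.
Longest run of consecutive weeks below the threshold: 2.
2 < 4, so Norwood Logistics never became eligible.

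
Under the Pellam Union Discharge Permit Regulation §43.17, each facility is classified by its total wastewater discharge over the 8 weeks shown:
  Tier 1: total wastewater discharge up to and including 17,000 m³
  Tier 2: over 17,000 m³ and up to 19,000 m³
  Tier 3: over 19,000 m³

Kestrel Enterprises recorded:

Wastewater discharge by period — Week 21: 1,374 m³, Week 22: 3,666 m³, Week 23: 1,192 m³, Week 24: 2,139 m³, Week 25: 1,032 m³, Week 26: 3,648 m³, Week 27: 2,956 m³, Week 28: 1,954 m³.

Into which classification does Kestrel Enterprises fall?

Tier 2

Total wastewater discharge: 1,374 m³ + 3,666 m³ + 1,192 m³ + 2,139 m³ + 1,032 m³ + 3,648 m³ + 2,956 m³ + 1,954 m³ = 17,961 m³.
17,000 m³ < 17,961 m³ ≤ 19,000 m³, so Tier 2 applies.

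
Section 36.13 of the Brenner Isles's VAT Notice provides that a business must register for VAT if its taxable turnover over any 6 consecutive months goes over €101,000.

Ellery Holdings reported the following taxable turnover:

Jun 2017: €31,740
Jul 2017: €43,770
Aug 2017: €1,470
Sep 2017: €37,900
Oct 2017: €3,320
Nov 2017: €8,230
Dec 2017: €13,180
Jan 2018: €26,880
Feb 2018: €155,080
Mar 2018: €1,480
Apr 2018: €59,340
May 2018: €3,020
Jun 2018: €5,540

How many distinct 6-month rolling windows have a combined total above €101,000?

7

Jun 2017–Nov 2017: €31,740 + €43,770 + €1,470 + €37,900 + €3,320 + €8,230 = €126,430 (over)
Jul 2017–Dec 2017: €43,770 + €1,470 + €37,900 + €3,320 + €8,230 + €13,180 = €107,870 (over)
Aug 2017–Jan 2018: €1,470 + €37,900 + €3,320 + €8,230 + €13,180 + €26,880 = €90,980 (under)
Sep 2017–Feb 2018: €37,900 + €3,320 + €8,230 + €13,180 + €26,880 + €155,080 = €244,590 (over)
Oct 2017–Mar 2018: €3,320 + €8,230 + €13,180 + €26,880 + €155,080 + €1,480 = €208,170 (over)
Nov 2017–Apr 2018: €8,230 + €13,180 + €26,880 + €155,080 + €1,480 + €59,340 = €264,190 (over)
Dec 2017–May 2018: €13,180 + €26,880 + €155,080 + €1,480 + €59,340 + €3,020 = €258,980 (over)
Jan 2018–Jun 2018: €26,880 + €155,080 + €1,480 + €59,340 + €3,020 + €5,540 = €251,340 (over)
7 windows exceed the threshold.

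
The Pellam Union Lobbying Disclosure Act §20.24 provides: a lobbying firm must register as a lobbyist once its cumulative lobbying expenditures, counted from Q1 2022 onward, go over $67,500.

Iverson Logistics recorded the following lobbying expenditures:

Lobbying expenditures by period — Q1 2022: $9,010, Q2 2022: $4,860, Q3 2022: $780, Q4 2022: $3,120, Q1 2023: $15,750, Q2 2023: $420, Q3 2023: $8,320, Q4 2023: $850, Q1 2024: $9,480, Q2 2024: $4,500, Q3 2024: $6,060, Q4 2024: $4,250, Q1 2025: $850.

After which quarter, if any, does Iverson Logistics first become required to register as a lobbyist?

Q1 2025

Through Q1 2022: $9,010
Through Q2 2022: $13,870
Through Q3 2022: $14,650
Through Q4 2022: $17,770
Through Q1 2023: $33,520
Through Q2 2023: $33,940
Through Q3 2023: $42,260
Through Q4 2023: $43,110
Through Q1 2024: $52,590
Through Q2 2024: $57,090
Through Q3 2024: $63,150
Through Q4 2024: $67,400
Through Q1 2025: $68,250 ← exceeds threshold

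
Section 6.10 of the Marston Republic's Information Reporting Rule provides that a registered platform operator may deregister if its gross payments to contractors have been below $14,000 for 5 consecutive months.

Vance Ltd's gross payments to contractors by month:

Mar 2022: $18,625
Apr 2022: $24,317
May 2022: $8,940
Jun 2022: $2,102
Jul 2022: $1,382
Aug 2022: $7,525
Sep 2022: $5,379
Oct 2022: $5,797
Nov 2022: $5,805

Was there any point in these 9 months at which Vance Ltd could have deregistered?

Months below $14,000: May 2022, Jun 2022, Jul 2022, Aug 2022, Sep 2022, Oct 2022, Nov 2022.
Longest run of consecutive months below the threshold: 7.
7 ≥ 5, so Vance Ltd became eligible.

Yes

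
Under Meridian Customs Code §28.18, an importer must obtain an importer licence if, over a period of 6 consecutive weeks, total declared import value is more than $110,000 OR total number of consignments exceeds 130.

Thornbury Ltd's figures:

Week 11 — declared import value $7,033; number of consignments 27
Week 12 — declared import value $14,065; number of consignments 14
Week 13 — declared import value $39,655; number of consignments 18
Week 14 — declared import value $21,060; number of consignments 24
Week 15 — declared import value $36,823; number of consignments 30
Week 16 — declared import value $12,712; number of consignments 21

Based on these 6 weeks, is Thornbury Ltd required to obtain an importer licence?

Yes

Total declared import value: $7,033 + $14,065 + $39,655 + $21,060 + $36,823 + $12,712 = $131,348 (> $110,000).
Total number of consignments: 27 + 14 + 18 + 24 + 30 + 21 = 134 (> 130).
The test is 'or': at least one threshold is exceeded.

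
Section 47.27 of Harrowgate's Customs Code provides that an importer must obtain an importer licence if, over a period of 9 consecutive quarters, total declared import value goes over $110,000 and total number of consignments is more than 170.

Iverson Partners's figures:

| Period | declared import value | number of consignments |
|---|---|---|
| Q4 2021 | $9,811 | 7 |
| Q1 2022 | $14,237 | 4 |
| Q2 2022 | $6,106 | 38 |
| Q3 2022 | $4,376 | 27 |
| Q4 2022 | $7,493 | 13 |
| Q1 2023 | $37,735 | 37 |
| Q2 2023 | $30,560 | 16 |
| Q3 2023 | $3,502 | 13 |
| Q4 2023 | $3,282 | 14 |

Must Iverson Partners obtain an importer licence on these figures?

No

Total declared import value: $9,811 + $14,237 + $6,106 + $4,376 + $7,493 + $37,735 + $30,560 + $3,502 + $3,282 = $117,102 (> $110,000).
Total number of consignments: 7 + 4 + 38 + 27 + 13 + 37 + 16 + 13 + 14 = 169 (≤ 170).
The test is 'and': the rule requires both, and at least one is not exceeded.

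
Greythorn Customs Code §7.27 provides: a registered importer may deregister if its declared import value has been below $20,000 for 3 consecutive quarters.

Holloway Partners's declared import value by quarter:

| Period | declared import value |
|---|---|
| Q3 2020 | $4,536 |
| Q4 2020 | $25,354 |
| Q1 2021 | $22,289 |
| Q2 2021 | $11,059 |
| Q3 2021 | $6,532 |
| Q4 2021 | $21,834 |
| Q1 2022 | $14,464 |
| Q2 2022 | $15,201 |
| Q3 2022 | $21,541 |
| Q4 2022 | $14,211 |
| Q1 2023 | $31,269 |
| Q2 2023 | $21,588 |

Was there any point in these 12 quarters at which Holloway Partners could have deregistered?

Quarters below $20,000: Q3 2020, Q2 2021, Q3 2021, Q1 2022, Q2 2022, Q4 2022.
Longest run of consecutive quarters below the threshold: 2.
2 < 3, so Holloway Partners never became eligible.

No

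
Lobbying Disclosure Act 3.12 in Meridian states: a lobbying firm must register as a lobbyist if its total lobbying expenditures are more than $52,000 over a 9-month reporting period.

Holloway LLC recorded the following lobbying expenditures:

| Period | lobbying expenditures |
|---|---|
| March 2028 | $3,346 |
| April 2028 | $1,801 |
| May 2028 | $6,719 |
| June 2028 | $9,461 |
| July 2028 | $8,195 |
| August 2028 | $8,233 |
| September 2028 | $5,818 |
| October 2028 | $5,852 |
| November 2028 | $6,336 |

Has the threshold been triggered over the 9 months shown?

Yes

Total lobbying expenditures: $3,346 + $1,801 + $6,719 + $9,461 + $8,195 + $8,233 + $5,818 + $5,852 + $6,336 = $55,761.
$55,761 > $52,000, so the threshold is exceeded.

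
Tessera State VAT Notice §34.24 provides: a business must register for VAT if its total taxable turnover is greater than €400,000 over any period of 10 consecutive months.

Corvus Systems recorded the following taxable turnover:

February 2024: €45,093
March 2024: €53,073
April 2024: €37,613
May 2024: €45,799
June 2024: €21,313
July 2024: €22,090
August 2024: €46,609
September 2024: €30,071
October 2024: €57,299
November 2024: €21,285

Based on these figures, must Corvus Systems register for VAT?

Total taxable turnover: €45,093 + €53,073 + €37,613 + €45,799 + €21,313 + €22,090 + €46,609 + €30,071 + €57,299 + €21,285 = €380,245.
€380,245 ≤ €400,000, so the threshold is not exceeded.

No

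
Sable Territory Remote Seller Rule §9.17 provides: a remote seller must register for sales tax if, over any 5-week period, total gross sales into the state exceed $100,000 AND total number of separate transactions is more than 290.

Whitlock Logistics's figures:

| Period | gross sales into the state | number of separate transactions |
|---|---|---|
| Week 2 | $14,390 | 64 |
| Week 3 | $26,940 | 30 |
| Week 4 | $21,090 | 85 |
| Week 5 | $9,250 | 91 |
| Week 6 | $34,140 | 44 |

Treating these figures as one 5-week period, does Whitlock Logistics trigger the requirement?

Total gross sales into the state: $14,390 + $26,940 + $21,090 + $9,250 + $34,140 = $105,810 (> $100,000).
Total number of separate transactions: 64 + 30 + 85 + 91 + 44 = 314 (> 290).
The test is 'and': both thresholds are exceeded.

Yes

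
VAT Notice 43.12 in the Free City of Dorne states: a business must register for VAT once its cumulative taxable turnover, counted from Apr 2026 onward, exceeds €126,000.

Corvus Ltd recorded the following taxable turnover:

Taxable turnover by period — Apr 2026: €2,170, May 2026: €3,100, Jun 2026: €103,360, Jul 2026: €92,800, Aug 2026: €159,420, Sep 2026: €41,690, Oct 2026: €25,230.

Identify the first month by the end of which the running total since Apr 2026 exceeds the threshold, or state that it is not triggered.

Through Apr 2026: €2,170
Through May 2026: €5,270
Through Jun 2026: €108,630
Through Jul 2026: €201,430 ← exceeds threshold

Jul 2026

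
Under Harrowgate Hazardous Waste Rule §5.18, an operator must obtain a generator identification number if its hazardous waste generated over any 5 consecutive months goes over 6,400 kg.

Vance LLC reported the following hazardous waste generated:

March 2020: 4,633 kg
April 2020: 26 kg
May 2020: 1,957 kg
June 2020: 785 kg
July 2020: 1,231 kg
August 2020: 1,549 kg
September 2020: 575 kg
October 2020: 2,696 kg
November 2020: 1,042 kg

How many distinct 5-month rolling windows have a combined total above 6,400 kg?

March 2020–July 2020: 4,633 kg + 26 kg + 1,957 kg + 785 kg + 1,231 kg = 8,632 kg (over)
April 2020–August 2020: 26 kg + 1,957 kg + 785 kg + 1,231 kg + 1,549 kg = 5,548 kg (under)
May 2020–September 2020: 1,957 kg + 785 kg + 1,231 kg + 1,549 kg + 575 kg = 6,097 kg (under)
June 2020–October 2020: 785 kg + 1,231 kg + 1,549 kg + 575 kg + 2,696 kg = 6,836 kg (over)
July 2020–November 2020: 1,231 kg + 1,549 kg + 575 kg + 2,696 kg + 1,042 kg = 7,093 kg (over)
3 windows exceed the threshold.

3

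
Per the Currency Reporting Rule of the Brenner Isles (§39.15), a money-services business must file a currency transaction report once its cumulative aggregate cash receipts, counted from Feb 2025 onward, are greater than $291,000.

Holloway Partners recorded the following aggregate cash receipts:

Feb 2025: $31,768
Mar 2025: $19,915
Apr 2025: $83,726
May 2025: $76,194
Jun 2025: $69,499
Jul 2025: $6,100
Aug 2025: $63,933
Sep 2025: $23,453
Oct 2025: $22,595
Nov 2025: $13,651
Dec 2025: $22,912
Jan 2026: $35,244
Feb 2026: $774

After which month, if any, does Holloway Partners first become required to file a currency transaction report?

Aug 2025

Through Feb 2025: $31,768
Through Mar 2025: $51,683
Through Apr 2025: $135,409
Through May 2025: $211,603
Through Jun 2025: $281,102
Through Jul 2025: $287,202
Through Aug 2025: $351,135 ← exceeds threshold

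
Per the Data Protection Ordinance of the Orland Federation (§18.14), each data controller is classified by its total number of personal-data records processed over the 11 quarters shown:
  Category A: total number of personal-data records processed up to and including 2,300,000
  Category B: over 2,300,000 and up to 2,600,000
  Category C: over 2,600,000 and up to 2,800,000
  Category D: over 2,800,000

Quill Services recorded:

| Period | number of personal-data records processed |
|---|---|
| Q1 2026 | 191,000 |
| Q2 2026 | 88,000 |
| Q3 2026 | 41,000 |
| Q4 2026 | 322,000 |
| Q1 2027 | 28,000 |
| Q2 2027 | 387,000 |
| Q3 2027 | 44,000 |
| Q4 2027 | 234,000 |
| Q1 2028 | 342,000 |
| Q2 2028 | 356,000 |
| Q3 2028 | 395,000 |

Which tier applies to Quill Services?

Total number of personal-data records processed: 191,000 + 88,000 + 41,000 + 322,000 + 28,000 + 387,000 + 44,000 + 234,000 + 342,000 + 356,000 + 395,000 = 2,428,000.
2,300,000 < 2,428,000 ≤ 2,600,000, so Category B applies.

Category B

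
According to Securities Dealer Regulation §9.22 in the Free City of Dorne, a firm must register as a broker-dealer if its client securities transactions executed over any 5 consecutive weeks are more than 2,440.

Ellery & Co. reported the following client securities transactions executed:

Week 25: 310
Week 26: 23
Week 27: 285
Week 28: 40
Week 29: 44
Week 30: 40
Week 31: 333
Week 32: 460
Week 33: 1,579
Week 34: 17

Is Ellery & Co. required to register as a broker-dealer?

Week 25–Week 29: 310 + 23 + 285 + 40 + 44 = 702 (under)
Week 26–Week 30: 23 + 285 + 40 + 44 + 40 = 432 (under)
Week 27–Week 31: 285 + 40 + 44 + 40 + 333 = 742 (under)
Week 28–Week 32: 40 + 44 + 40 + 333 + 460 = 917 (under)
Week 29–Week 33: 44 + 40 + 333 + 460 + 1,579 = 2,456 (over)
Week 30–Week 34: 40 + 333 + 460 + 1,579 + 17 = 2,429 (under)
At least one window exceeds 2,440.

Yes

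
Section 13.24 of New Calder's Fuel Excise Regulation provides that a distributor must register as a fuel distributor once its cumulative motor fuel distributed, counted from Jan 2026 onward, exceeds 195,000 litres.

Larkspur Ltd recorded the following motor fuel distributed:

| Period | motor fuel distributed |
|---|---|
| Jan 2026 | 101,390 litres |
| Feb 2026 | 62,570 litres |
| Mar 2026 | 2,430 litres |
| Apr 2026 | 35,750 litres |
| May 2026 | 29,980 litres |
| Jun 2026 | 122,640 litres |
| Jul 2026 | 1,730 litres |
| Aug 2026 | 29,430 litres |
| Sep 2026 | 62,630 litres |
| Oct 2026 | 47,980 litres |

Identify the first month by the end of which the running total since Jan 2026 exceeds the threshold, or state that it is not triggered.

Through Jan 2026: 101,390 litres
Through Feb 2026: 163,960 litres
Through Mar 2026: 166,390 litres
Through Apr 2026: 202,140 litres ← exceeds threshold

Apr 2026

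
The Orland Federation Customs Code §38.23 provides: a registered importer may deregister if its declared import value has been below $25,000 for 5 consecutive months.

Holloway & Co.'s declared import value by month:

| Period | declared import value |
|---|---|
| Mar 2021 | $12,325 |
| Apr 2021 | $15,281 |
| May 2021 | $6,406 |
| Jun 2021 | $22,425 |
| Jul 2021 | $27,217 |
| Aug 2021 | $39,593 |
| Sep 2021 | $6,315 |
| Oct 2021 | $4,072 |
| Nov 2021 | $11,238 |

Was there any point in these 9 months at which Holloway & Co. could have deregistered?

Months below $25,000: Mar 2021, Apr 2021, May 2021, Jun 2021, Sep 2021, Oct 2021, Nov 2021.
Longest run of consecutive months below the threshold: 4.
4 < 5, so Holloway & Co. never became eligible.

No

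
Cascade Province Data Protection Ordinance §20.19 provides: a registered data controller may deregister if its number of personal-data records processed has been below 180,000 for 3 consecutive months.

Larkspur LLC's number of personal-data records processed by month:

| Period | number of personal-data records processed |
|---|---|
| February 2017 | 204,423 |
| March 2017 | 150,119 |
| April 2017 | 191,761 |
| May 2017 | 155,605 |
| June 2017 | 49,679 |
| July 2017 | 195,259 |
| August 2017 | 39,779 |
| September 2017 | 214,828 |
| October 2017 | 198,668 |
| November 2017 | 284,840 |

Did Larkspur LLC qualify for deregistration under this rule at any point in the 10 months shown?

No

Months below 180,000: March 2017, May 2017, June 2017, August 2017.
Longest run of consecutive months below the threshold: 2.
2 < 3, so Larkspur LLC never became eligible.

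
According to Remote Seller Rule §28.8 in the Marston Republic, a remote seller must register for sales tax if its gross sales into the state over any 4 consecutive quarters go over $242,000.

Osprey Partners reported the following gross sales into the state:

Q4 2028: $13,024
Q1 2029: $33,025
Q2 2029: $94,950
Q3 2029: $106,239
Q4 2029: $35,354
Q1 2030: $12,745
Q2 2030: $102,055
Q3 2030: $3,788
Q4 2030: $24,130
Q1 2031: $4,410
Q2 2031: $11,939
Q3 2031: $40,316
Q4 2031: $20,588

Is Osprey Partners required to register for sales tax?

Q4 2028–Q3 2029: $13,024 + $33,025 + $94,950 + $106,239 = $247,238 (over)
Q1 2029–Q4 2029: $33,025 + $94,950 + $106,239 + $35,354 = $269,568 (over)
Q2 2029–Q1 2030: $94,950 + $106,239 + $35,354 + $12,745 = $249,288 (over)
Q3 2029–Q2 2030: $106,239 + $35,354 + $12,745 + $102,055 = $256,393 (over)
Q4 2029–Q3 2030: $35,354 + $12,745 + $102,055 + $3,788 = $153,942 (under)
Q1 2030–Q4 2030: $12,745 + $102,055 + $3,788 + $24,130 = $142,718 (under)
Q2 2030–Q1 2031: $102,055 + $3,788 + $24,130 + $4,410 = $134,383 (under)
Q3 2030–Q2 2031: $3,788 + $24,130 + $4,410 + $11,939 = $44,267 (under)
Q4 2030–Q3 2031: $24,130 + $4,410 + $11,939 + $40,316 = $80,795 (under)
Q1 2031–Q4 2031: $4,410 + $11,939 + $40,316 + $20,588 = $77,253 (under)
At least one window exceeds $242,000.

Yes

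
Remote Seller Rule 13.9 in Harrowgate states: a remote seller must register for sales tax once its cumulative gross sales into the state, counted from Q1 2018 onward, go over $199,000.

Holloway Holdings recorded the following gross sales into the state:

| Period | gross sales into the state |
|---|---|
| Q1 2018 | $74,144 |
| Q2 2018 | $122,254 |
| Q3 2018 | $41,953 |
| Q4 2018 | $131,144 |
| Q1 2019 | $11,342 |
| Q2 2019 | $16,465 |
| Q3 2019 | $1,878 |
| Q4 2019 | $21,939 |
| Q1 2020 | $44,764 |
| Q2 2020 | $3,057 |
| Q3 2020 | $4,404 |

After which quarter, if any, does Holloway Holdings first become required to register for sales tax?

Q3 2018

Through Q1 2018: $74,144
Through Q2 2018: $196,398
Through Q3 2018: $238,351 ← exceeds threshold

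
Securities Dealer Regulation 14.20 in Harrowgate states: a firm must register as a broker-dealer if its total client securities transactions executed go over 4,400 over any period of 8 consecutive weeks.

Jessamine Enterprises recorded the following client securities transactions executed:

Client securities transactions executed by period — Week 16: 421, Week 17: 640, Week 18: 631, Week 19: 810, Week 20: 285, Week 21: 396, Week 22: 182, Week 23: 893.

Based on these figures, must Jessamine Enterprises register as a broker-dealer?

No

Total client securities transactions executed: 421 + 640 + 631 + 810 + 285 + 396 + 182 + 893 = 4,258.
4,258 ≤ 4,400, so the threshold is not exceeded.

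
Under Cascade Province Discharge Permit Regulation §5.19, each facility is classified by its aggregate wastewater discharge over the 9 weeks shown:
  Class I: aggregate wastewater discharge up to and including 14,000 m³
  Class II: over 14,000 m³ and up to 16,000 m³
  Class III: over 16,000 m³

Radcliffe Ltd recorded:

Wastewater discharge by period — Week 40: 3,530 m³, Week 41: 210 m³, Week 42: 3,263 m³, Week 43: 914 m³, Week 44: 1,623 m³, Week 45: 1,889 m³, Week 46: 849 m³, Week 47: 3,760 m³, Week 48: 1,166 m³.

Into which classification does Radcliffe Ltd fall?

Aggregate wastewater discharge: 3,530 m³ + 210 m³ + 3,263 m³ + 914 m³ + 1,623 m³ + 1,889 m³ + 849 m³ + 3,760 m³ + 1,166 m³ = 17,204 m³.
17,204 m³ > 16,000 m³, so Class III applies.

Class III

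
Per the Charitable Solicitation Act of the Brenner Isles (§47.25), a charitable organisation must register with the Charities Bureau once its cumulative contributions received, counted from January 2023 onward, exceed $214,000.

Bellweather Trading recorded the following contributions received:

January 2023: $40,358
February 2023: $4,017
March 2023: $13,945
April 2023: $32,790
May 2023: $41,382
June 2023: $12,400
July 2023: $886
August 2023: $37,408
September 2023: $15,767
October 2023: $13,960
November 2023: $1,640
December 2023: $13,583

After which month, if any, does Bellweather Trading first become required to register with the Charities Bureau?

November 2023

Through January 2023: $40,358
Through February 2023: $44,375
Through March 2023: $58,320
Through April 2023: $91,110
Through May 2023: $132,492
Through June 2023: $144,892
Through July 2023: $145,778
Through August 2023: $183,186
Through September 2023: $198,953
Through October 2023: $212,913
Through November 2023: $214,553 ← exceeds threshold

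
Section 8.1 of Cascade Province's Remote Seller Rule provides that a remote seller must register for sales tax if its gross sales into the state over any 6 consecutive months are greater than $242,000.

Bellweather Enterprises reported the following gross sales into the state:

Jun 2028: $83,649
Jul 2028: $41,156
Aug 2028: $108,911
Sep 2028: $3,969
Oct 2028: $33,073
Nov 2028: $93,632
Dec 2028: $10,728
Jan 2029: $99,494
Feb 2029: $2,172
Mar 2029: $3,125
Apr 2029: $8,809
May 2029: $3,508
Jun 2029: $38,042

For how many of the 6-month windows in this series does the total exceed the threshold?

Jun 2028–Nov 2028: $83,649 + $41,156 + $108,911 + $3,969 + $33,073 + $93,632 = $364,390 (over)
Jul 2028–Dec 2028: $41,156 + $108,911 + $3,969 + $33,073 + $93,632 + $10,728 = $291,469 (over)
Aug 2028–Jan 2029: $108,911 + $3,969 + $33,073 + $93,632 + $10,728 + $99,494 = $349,807 (over)
Sep 2028–Feb 2029: $3,969 + $33,073 + $93,632 + $10,728 + $99,494 + $2,172 = $243,068 (over)
Oct 2028–Mar 2029: $33,073 + $93,632 + $10,728 + $99,494 + $2,172 + $3,125 = $242,224 (over)
Nov 2028–Apr 2029: $93,632 + $10,728 + $99,494 + $2,172 + $3,125 + $8,809 = $217,960 (under)
Dec 2028–May 2029: $10,728 + $99,494 + $2,172 + $3,125 + $8,809 + $3,508 = $127,836 (under)
Jan 2029–Jun 2029: $99,494 + $2,172 + $3,125 + $8,809 + $3,508 + $38,042 = $155,150 (under)
5 windows exceed the threshold.

5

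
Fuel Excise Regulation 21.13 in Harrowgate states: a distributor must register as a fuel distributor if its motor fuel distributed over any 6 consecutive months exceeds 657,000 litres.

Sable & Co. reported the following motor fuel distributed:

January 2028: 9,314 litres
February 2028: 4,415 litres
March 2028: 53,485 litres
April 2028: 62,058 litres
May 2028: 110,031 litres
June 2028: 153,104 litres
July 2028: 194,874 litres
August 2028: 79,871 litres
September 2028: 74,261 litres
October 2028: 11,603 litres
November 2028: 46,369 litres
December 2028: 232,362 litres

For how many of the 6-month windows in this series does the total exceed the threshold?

1

January 2028–June 2028: 9,314 litres + 4,415 litres + 53,485 litres + 62,058 litres + 110,031 litres + 153,104 litres = 392,407 litres (under)
February 2028–July 2028: 4,415 litres + 53,485 litres + 62,058 litres + 110,031 litres + 153,104 litres + 194,874 litres = 577,967 litres (under)
March 2028–August 2028: 53,485 litres + 62,058 litres + 110,031 litres + 153,104 litres + 194,874 litres + 79,871 litres = 653,423 litres (under)
April 2028–September 2028: 62,058 litres + 110,031 litres + 153,104 litres + 194,874 litres + 79,871 litres + 74,261 litres = 674,199 litres (over)
May 2028–October 2028: 110,031 litres + 153,104 litres + 194,874 litres + 79,871 litres + 74,261 litres + 11,603 litres = 623,744 litres (under)
June 2028–November 2028: 153,104 litres + 194,874 litres + 79,871 litres + 74,261 litres + 11,603 litres + 46,369 litres = 560,082 litres (under)
July 2028–December 2028: 194,874 litres + 79,871 litres + 74,261 litres + 11,603 litres + 46,369 litres + 232,362 litres = 639,340 litres (under)
1 window exceeds the threshold.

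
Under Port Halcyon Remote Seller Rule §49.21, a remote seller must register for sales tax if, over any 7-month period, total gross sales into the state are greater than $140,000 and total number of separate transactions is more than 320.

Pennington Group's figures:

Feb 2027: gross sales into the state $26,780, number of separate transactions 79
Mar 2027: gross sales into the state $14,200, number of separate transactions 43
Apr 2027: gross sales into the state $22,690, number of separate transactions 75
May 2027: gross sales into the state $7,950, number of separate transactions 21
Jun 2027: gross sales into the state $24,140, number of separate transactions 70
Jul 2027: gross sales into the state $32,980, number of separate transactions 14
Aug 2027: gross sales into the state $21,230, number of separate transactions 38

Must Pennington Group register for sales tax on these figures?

Total gross sales into the state: $26,780 + $14,200 + $22,690 + $7,950 + $24,140 + $32,980 + $21,230 = $149,970 (> $140,000).
Total number of separate transactions: 79 + 43 + 75 + 21 + 70 + 14 + 38 = 340 (> 320).
The test is 'and': both thresholds are exceeded.

Yes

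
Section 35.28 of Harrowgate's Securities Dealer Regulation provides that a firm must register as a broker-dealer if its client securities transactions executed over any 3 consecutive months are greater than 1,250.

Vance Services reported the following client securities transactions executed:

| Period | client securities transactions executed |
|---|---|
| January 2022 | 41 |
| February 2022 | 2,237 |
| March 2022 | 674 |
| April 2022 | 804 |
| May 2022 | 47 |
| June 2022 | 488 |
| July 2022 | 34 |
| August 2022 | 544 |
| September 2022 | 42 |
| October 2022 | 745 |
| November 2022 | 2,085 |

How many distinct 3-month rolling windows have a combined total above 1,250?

January 2022–March 2022: 41 + 2,237 + 674 = 2,952 (over)
February 2022–April 2022: 2,237 + 674 + 804 = 3,715 (over)
March 2022–May 2022: 674 + 804 + 47 = 1,525 (over)
April 2022–June 2022: 804 + 47 + 488 = 1,339 (over)
May 2022–July 2022: 47 + 488 + 34 = 569 (under)
June 2022–August 2022: 488 + 34 + 544 = 1,066 (under)
July 2022–September 2022: 34 + 544 + 42 = 620 (under)
August 2022–October 2022: 544 + 42 + 745 = 1,331 (over)
September 2022–November 2022: 42 + 745 + 2,085 = 2,872 (over)
6 windows exceed the threshold.

6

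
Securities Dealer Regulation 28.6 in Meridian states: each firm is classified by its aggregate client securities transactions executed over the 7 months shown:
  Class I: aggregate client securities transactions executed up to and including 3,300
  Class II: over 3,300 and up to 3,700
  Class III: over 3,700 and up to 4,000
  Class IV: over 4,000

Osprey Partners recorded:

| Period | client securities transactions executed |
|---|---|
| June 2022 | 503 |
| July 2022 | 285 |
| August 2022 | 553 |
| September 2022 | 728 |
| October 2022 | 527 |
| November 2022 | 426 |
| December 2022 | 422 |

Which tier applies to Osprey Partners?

Aggregate client securities transactions executed: 503 + 285 + 553 + 728 + 527 + 426 + 422 = 3,444.
3,300 < 3,444 ≤ 3,700, so Class II applies.

Class II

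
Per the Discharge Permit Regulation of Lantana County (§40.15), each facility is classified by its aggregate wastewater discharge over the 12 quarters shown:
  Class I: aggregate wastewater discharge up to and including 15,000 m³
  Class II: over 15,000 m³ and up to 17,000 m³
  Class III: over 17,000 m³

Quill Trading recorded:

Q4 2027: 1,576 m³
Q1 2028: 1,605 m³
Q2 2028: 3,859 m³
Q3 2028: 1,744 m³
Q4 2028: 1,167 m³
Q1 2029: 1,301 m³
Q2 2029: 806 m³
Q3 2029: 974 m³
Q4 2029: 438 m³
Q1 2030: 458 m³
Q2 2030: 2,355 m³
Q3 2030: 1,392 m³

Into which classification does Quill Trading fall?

Class III

Aggregate wastewater discharge: 1,576 m³ + 1,605 m³ + 3,859 m³ + 1,744 m³ + 1,167 m³ + 1,301 m³ + 806 m³ + 974 m³ + 438 m³ + 458 m³ + 2,355 m³ + 1,392 m³ = 17,675 m³.
17,675 m³ > 17,000 m³, so Class III applies.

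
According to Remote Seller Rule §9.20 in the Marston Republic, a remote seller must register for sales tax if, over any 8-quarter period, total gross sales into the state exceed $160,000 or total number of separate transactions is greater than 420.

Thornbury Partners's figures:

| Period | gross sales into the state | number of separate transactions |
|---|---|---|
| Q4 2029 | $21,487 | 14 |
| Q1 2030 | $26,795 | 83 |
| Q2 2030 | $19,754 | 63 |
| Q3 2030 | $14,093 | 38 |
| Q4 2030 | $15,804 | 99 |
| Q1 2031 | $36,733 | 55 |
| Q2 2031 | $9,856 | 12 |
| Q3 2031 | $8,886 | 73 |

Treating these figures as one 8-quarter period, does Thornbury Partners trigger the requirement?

Total gross sales into the state: $21,487 + $26,795 + $19,754 + $14,093 + $15,804 + $36,733 + $9,856 + $8,886 = $153,408 (≤ $160,000).
Total number of separate transactions: 14 + 83 + 63 + 38 + 99 + 55 + 12 + 73 = 437 (> 420).
The test is 'or': at least one threshold is exceeded.

Yes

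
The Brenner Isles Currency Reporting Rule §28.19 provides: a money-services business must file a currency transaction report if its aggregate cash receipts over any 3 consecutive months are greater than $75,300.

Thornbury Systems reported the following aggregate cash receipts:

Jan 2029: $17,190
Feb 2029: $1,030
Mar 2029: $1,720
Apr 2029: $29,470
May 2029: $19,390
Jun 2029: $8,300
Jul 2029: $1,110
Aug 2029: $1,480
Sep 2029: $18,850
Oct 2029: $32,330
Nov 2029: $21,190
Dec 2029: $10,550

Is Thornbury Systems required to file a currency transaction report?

Jan 2029–Mar 2029: $17,190 + $1,030 + $1,720 = $19,940 (under)
Feb 2029–Apr 2029: $1,030 + $1,720 + $29,470 = $32,220 (under)
Mar 2029–May 2029: $1,720 + $29,470 + $19,390 = $50,580 (under)
Apr 2029–Jun 2029: $29,470 + $19,390 + $8,300 = $57,160 (under)
May 2029–Jul 2029: $19,390 + $8,300 + $1,110 = $28,800 (under)
Jun 2029–Aug 2029: $8,300 + $1,110 + $1,480 = $10,890 (under)
Jul 2029–Sep 2029: $1,110 + $1,480 + $18,850 = $21,440 (under)
Aug 2029–Oct 2029: $1,480 + $18,850 + $32,330 = $52,660 (under)
Sep 2029–Nov 2029: $18,850 + $32,330 + $21,190 = $72,370 (under)
Oct 2029–Dec 2029: $32,330 + $21,190 + $10,550 = $64,070 (under)
No window exceeds $75,300.

No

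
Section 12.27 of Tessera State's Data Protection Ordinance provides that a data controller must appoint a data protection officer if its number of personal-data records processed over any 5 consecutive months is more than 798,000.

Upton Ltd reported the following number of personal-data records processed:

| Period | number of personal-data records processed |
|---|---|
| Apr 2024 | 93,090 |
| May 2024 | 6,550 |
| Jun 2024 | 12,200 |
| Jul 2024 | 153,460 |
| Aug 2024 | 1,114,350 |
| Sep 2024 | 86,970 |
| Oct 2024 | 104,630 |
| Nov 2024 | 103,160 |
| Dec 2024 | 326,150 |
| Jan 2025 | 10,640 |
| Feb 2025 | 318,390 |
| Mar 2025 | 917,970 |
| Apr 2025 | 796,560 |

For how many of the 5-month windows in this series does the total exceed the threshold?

Apr 2024–Aug 2024: 93,090 + 6,550 + 12,200 + 153,460 + 1,114,350 = 1,379,650 (over)
May 2024–Sep 2024: 6,550 + 12,200 + 153,460 + 1,114,350 + 86,970 = 1,373,530 (over)
Jun 2024–Oct 2024: 12,200 + 153,460 + 1,114,350 + 86,970 + 104,630 = 1,471,610 (over)
Jul 2024–Nov 2024: 153,460 + 1,114,350 + 86,970 + 104,630 + 103,160 = 1,562,570 (over)
Aug 2024–Dec 2024: 1,114,350 + 86,970 + 104,630 + 103,160 + 326,150 = 1,735,260 (over)
Sep 2024–Jan 2025: 86,970 + 104,630 + 103,160 + 326,150 + 10,640 = 631,550 (under)
Oct 2024–Feb 2025: 104,630 + 103,160 + 326,150 + 10,640 + 318,390 = 862,970 (over)
Nov 2024–Mar 2025: 103,160 + 326,150 + 10,640 + 318,390 + 917,970 = 1,676,310 (over)
Dec 2024–Apr 2025: 326,150 + 10,640 + 318,390 + 917,970 + 796,560 = 2,369,710 (over)
8 windows exceed the threshold.

8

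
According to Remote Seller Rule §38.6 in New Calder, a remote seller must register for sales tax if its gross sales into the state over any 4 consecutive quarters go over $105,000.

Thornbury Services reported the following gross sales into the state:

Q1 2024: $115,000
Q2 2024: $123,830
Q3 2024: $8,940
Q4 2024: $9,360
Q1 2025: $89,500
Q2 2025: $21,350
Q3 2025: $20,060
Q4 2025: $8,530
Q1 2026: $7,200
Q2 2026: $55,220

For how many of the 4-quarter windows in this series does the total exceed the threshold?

5

Q1 2024–Q4 2024: $115,000 + $123,830 + $8,940 + $9,360 = $257,130 (over)
Q2 2024–Q1 2025: $123,830 + $8,940 + $9,360 + $89,500 = $231,630 (over)
Q3 2024–Q2 2025: $8,940 + $9,360 + $89,500 + $21,350 = $129,150 (over)
Q4 2024–Q3 2025: $9,360 + $89,500 + $21,350 + $20,060 = $140,270 (over)
Q1 2025–Q4 2025: $89,500 + $21,350 + $20,060 + $8,530 = $139,440 (over)
Q2 2025–Q1 2026: $21,350 + $20,060 + $8,530 + $7,200 = $57,140 (under)
Q3 2025–Q2 2026: $20,060 + $8,530 + $7,200 + $55,220 = $91,010 (under)
5 windows exceed the threshold.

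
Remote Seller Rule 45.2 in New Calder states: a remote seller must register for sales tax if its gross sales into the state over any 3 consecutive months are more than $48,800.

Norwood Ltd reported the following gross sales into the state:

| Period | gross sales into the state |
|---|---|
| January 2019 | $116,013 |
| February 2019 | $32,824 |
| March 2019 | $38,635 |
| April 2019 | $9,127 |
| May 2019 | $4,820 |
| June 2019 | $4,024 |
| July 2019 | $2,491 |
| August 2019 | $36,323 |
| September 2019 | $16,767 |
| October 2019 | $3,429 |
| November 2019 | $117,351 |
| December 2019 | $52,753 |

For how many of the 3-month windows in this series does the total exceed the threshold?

January 2019–March 2019: $116,013 + $32,824 + $38,635 = $187,472 (over)
February 2019–April 2019: $32,824 + $38,635 + $9,127 = $80,586 (over)
March 2019–May 2019: $38,635 + $9,127 + $4,820 = $52,582 (over)
April 2019–June 2019: $9,127 + $4,820 + $4,024 = $17,971 (under)
May 2019–July 2019: $4,820 + $4,024 + $2,491 = $11,335 (under)
June 2019–August 2019: $4,024 + $2,491 + $36,323 = $42,838 (under)
July 2019–September 2019: $2,491 + $36,323 + $16,767 = $55,581 (over)
August 2019–October 2019: $36,323 + $16,767 + $3,429 = $56,519 (over)
September 2019–November 2019: $16,767 + $3,429 + $117,351 = $137,547 (over)
October 2019–December 2019: $3,429 + $117,351 + $52,753 = $173,533 (over)
7 windows exceed the threshold.

7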